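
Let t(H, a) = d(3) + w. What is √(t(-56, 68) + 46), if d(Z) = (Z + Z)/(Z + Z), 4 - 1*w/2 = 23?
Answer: 3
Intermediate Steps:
w = -38 (w = 8 - 2*23 = 8 - 46 = -38)
d(Z) = 1 (d(Z) = (2*Z)/((2*Z)) = (2*Z)*(1/(2*Z)) = 1)
t(H, a) = -37 (t(H, a) = 1 - 38 = -37)
√(t(-56, 68) + 46) = √(-37 + 46) = √9 = 3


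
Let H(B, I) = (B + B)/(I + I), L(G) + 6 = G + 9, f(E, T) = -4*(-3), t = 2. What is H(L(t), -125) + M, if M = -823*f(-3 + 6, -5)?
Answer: -246901/25 ≈ -9876.0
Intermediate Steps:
f(E, T) = 12
L(G) = 3 + G (L(G) = -6 + (G + 9) = -6 + (9 + G) = 3 + G)
H(B, I) = B/I (H(B, I) = (2*B)/((2*I)) = (2*B)*(1/(2*I)) = B/I)
M = -9876 (M = -823*12 = -9876)
H(L(t), -125) + M = (3 + 2)/(-125) - 9876 = 5*(-1/125) - 9876 = -1/25 - 9876 = -246901/25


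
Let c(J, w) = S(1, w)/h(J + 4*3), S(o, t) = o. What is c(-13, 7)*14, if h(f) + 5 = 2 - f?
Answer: -7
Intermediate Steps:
h(f) = -3 - f (h(f) = -5 + (2 - f) = -3 - f)
c(J, w) = 1/(-15 - J) (c(J, w) = 1/(-3 - (J + 4*3)) = 1/(-3 - (J + 12)) = 1/(-3 - (12 + J)) = 1/(-3 + (-12 - J)) = 1/(-15 - J))
c(-13, 7)*14 = -1/(15 - 13)*14 = -1/2*14 = -7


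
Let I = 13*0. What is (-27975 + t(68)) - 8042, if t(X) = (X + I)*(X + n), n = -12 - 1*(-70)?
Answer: -27449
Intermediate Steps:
I = 0
n = 58 (n = -12 + 70 = 58)
t(X) = X*(58 + X) (t(X) = (X + 0)*(X + 58) = X*(58 + X))
(-27975 + t(68)) - 8042 = (-27975 + 68*(58 + 68)) - 8042 = (-27975 + 68*126) - 8042 = (-27975 + 8568) - 8042 = -19407 - 8042 = -27449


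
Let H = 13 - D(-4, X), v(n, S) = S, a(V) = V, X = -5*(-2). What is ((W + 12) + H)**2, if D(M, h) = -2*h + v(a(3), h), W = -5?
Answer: 900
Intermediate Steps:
X = 10
D(M, h) = -h (D(M, h) = -2*h + h = -h)
H = 23 (H = 13 - (-1)*10 = 13 - 1*(-10) = 13 + 10 = 23)
((W + 12) + H)**2 = ((-5 + 12) + 23)**2 = (7 + 23)**2 = 30**2 = 900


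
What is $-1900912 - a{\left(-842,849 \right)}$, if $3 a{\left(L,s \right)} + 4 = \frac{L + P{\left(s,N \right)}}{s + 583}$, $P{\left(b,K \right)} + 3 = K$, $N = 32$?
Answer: $- \frac{8166311411}{4296} \approx -1.9009 \cdot 10^{6}$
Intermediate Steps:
$P{\left(b,K \right)} = -3 + K$
$a{\left(L,s \right)} = - \frac{4}{3} + \frac{29 + L}{3 \left(583 + s\right)}$ ($a{\left(L,s \right)} = - \frac{4}{3} + \frac{\left(L + \left(-3 + 32\right)\right) \frac{1}{s + 583}}{3} = - \frac{4}{3} + \frac{\left(L + 29\right) \frac{1}{583 + s}}{3} = - \frac{4}{3} + \frac{\left(29 + L\right) \frac{1}{583 + s}}{3} = - \frac{4}{3} + \frac{\frac{1}{583 + s} \left(29 + L\right)}{3} = - \frac{4}{3} + \frac{29 + L}{3 \left(583 + s\right)}$)
$-1900912 - a{\left(-842,849 \right)} = -1900912 - \frac{-2303 - 842 - 3396}{3 \left(583 + 849\right)} = -1900912 - \frac{-2303 - 842 - 3396}{3 \cdot 1432} = -1900912 - \frac{1}{3} \cdot \frac{1}{1432} \left(-6541\right) = -1900912 - - \frac{6541}{4296} = -1900912 + \frac{6541}{4296} = - \frac{8166311411}{4296}$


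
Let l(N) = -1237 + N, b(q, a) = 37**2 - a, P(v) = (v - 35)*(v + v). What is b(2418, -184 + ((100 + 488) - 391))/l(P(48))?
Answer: 1356/11 ≈ 123.27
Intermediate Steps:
P(v) = 2*v*(-35 + v) (P(v) = (-35 + v)*(2*v) = 2*v*(-35 + v))
b(q, a) = 1369 - a
b(2418, -184 + ((100 + 488) - 391))/l(P(48)) = (1369 - (-184 + ((100 + 488) - 391)))/(-1237 + 2*48*(-35 + 48)) = (1369 - (-184 + (588 - 391)))/(-1237 + 2*48*13) = (1369 - (-184 + 197))/(-1237 + 1248) = (1369 - 1*13)/11 = (1369 - 13)*(1/11) = 1356*(1/11) = 1356/11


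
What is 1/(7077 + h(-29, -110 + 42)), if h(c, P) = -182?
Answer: 1/6895 ≈ 0.00014503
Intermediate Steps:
1/(7077 + h(-29, -110 + 42)) = 1/(7077 - 182) = 1/6895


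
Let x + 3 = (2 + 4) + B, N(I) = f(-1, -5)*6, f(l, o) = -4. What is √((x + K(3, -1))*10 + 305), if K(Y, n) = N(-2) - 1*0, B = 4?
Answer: 3*√15 ≈ 11.619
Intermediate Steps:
N(I) = -24 (N(I) = -4*6 = -24)
x = 7 (x = -3 + ((2 + 4) + 4) = -3 + (6 + 4) = -3 + 10 = 7)
K(Y, n) = -24 (K(Y, n) = -24 - 1*0 = -24 + 0 = -24)
√((x + K(3, -1))*10 + 305) = √((7 - 24)*10 + 305) = √(-17*10 + 305) = √(-170 + 305) = √135 = 3*√15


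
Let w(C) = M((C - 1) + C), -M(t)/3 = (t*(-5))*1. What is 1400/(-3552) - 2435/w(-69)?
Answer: 15917/20572 ≈ 0.77372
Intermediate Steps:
M(t) = 15*t (M(t) = -3*t*(-5) = -3*(-5*t) = -(-15)*t = 15*t)
w(C) = -15 + 30*C (w(C) = 15*((C - 1) + C) = 15*((-1 + C) + C) = 15*(-1 + 2*C) = -15 + 30*C)
1400/(-3552) - 2435/w(-69) = 1400/(-3552) - 2435/(-15 + 30*(-69)) = 1400*(-1/3552) - 2435/(-15 - 2070) = -175/444 - 2435/(-2085) = -175/444 - 2435*(-1/2085) = -175/444 + 487/417 = 15917/20572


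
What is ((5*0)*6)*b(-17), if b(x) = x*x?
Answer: 0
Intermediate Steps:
b(x) = x²
((5*0)*6)*b(-17) = ((5*0)*6)*(-17)² = (0*6)*289 = 0*289 = 0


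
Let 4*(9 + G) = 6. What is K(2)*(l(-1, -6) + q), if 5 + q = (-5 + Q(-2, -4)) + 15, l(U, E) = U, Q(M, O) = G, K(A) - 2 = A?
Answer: -14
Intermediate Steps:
G = -15/2 (G = -9 + (¼)*6 = -9 + 3/2 = -15/2 ≈ -7.5000)
K(A) = 2 + A
Q(M, O) = -15/2
q = -5/2 (q = -5 + ((-5 - 15/2) + 15) = -5 + (-25/2 + 15) = -5 + 5/2 = -5/2 ≈ -2.5000)
K(2)*(l(-1, -6) + q) = (2 + 2)*(-1 - 5/2) = 4*(-7/2) = -14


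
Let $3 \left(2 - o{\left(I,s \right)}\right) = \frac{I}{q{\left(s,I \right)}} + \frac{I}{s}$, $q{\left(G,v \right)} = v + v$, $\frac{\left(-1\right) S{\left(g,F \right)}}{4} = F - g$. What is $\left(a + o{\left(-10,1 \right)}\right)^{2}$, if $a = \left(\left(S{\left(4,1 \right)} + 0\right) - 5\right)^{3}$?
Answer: $\frac{4363921}{36} \approx 1.2122 \cdot 10^{5}$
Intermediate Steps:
$S{\left(g,F \right)} = - 4 F + 4 g$ ($S{\left(g,F \right)} = - 4 \left(F - g\right) = - 4 F + 4 g$)
$q{\left(G,v \right)} = 2 v$
$o{\left(I,s \right)} = \frac{11}{6} - \frac{I}{3 s}$ ($o{\left(I,s \right)} = 2 - \frac{\frac{I}{2 I} + \frac{I}{s}}{3} = 2 - \frac{I \frac{1}{2 I} + \frac{I}{s}}{3} = 2 - \frac{\frac{1}{2} + \frac{I}{s}}{3} = 2 - \left(\frac{1}{6} + \frac{I}{3 s}\right) = \frac{11}{6} - \frac{I}{3 s}$)
$a = 343$ ($a = \left(\left(\left(\left(-4\right) 1 + 4 \cdot 4\right) + 0\right) - 5\right)^{3} = \left(\left(\left(-4 + 16\right) + 0\right) - 5\right)^{3} = \left(\left(12 + 0\right) - 5\right)^{3} = \left(12 - 5\right)^{3} = 7^{3} = 343$)
$\left(a + o{\left(-10,1 \right)}\right)^{2} = \left(343 - \left(- \frac{11}{6} - \frac{10}{3 \cdot 1}\right)\right)^{2} = \left(343 - \left(- \frac{11}{6} - \frac{10}{3}\right)\right)^{2} = \left(343 + \left(\frac{11}{6} + \frac{10}{3}\right)\right)^{2} = \left(343 + \frac{31}{6}\right)^{2} = \left(\frac{2089}{6}\right)^{2} = \frac{4363921}{36}$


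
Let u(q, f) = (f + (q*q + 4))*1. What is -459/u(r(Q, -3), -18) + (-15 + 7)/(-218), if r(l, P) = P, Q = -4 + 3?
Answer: 50051/545 ≈ 91.837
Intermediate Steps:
Q = -1
u(q, f) = 4 + f + q**2 (u(q, f) = (f + (q**2 + 4))*1 = (f + (4 + q**2))*1 = (4 + f + q**2)*1 = 4 + f + q**2)
-459/u(r(Q, -3), -18) + (-15 + 7)/(-218) = -459/(4 - 18 + (-3)**2) + (-15 + 7)/(-218) = -459/(4 - 18 + 9) - 8*(-1/218) = -459/(-5) + 4/109 = -459*(-1/5) + 4/109 = 459/5 + 4/109 = 50051/545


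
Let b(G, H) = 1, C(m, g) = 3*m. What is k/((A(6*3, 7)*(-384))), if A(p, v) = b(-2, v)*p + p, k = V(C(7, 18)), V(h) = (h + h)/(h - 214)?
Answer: 7/444672 ≈ 1.5742e-5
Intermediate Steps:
V(h) = 2*h/(-214 + h) (V(h) = (2*h)/(-214 + h) = 2*h/(-214 + h))
k = -42/193 (k = 2*(3*7)/(-214 + 3*7) = 2*21/(-214 + 21) = 2*21/(-193) = 2*21*(-1/193) = -42/193 ≈ -0.21762)
A(p, v) = 2*p (A(p, v) = 1*p + p = p + p = 2*p)
k/((A(6*3, 7)*(-384))) = -42/(193*((2*(6*3))*(-384))) = -42/(193*((2*18)*(-384))) = -42/(193*(36*(-384))) = -42/193/(-13824) = -42/193*(-1/13824) = 7/444672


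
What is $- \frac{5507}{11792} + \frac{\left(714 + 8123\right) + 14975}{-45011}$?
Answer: $- \frac{528666681}{530769712} \approx -0.99604$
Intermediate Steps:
$- \frac{5507}{11792} + \frac{\left(714 + 8123\right) + 14975}{-45011} = \left(-5507\right) \frac{1}{11792} + \left(8837 + 14975\right) \left(- \frac{1}{45011}\right) = - \frac{5507}{11792} + 23812 \left(- \frac{1}{45011}\right) = - \frac{5507}{11792} - \frac{23812}{45011} = - \frac{528666681}{530769712}$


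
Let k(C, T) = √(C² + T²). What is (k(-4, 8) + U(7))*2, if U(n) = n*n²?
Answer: 686 + 8*√5 ≈ 703.89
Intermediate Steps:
U(n) = n³
(k(-4, 8) + U(7))*2 = (√((-4)² + 8²) + 7³)*2 = (√(16 + 64) + 343)*2 = (√80 + 343)*2 = (4*√5 + 343)*2 = (343 + 4*√5)*2 = 686 + 8*√5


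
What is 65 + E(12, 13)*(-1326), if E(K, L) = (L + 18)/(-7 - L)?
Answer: 21203/10 ≈ 2120.3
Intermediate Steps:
E(K, L) = (18 + L)/(-7 - L)
65 + E(12, 13)*(-1326) = 65 + ((-18 - 1*13)/(7 + 13))*(-1326) = 65 + ((-18 - 13)/20)*(-1326) = 65 + ((1/20)*(-31))*(-1326) = 65 - 31/20*(-1326) = 65 + 20553/10 = 21203/10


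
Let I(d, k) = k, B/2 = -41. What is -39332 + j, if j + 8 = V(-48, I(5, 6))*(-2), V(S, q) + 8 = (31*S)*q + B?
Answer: -21304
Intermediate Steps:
B = -82 (B = 2*(-41) = -82)
V(S, q) = -90 + 31*S*q (V(S, q) = -8 + ((31*S)*q - 82) = -8 + (31*S*q - 82) = -8 + (-82 + 31*S*q) = -90 + 31*S*q)
j = 18028 (j = -8 + (-90 + 31*(-48)*6)*(-2) = -8 + (-90 - 8928)*(-2) = -8 - 9018*(-2) = -8 + 18036 = 18028)
-39332 + j = -39332 + 18028 = -21304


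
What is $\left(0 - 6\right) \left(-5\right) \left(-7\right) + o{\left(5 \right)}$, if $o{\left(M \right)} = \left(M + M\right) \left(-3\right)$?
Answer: $-240$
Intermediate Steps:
$o{\left(M \right)} = - 6 M$ ($o{\left(M \right)} = 2 M \left(-3\right) = - 6 M$)
$\left(0 - 6\right) \left(-5\right) \left(-7\right) + o{\left(5 \right)} = \left(0 - 6\right) \left(-5\right) \left(-7\right) - 30 = \left(-6\right) \left(-5\right) \left(-7\right) - 30 = 30 \left(-7\right) - 30 = -210 - 30 = -240$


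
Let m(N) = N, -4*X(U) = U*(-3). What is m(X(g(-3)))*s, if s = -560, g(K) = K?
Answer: 1260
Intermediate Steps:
X(U) = 3*U/4 (X(U) = -U*(-3)/4 = -(-3)*U/4 = 3*U/4)
m(X(g(-3)))*s = ((¾)*(-3))*(-560) = -9/4*(-560) = 1260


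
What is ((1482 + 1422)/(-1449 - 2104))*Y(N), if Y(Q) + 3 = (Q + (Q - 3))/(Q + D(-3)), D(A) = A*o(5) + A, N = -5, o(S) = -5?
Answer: 528/133 ≈ 3.9699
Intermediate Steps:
D(A) = -4*A (D(A) = A*(-5) + A = -5*A + A = -4*A)
Y(Q) = -3 + (-3 + 2*Q)/(12 + Q) (Y(Q) = -3 + (Q + (Q - 3))/(Q - 4*(-3)) = -3 + (Q + (-3 + Q))/(Q + 12) = -3 + (-3 + 2*Q)/(12 + Q))
((1482 + 1422)/(-1449 - 2104))*Y(N) = ((1482 + 1422)/(-1449 - 2104))*((-39 - 1*(-5))/(12 - 5)) = (2904/(-3553))*((-39 + 5)/7) = (2904*(-1/3553))*((1/7)*(-34)) = -264/323*(-34/7) = 528/133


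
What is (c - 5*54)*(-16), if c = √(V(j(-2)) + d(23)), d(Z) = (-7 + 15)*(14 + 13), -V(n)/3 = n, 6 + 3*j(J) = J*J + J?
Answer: 4320 - 32*√55 ≈ 4082.7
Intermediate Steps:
j(J) = -2 + J/3 + J²/3 (j(J) = -2 + (J*J + J)/3 = -2 + (J² + J)/3 = -2 + (J + J²)/3 = -2 + (J/3 + J²/3) = -2 + J/3 + J²/3)
V(n) = -3*n
d(Z) = 216 (d(Z) = 8*27 = 216)
c = 2*√55 (c = √(-3*(-2 + (⅓)*(-2) + (⅓)*(-2)²) + 216) = √(-3*(-2 - ⅔ + (⅓)*4) + 216) = √(-3*(-2 - ⅔ + 4/3) + 216) = √(-3*(-4/3) + 216) = √(4 + 216) = √220 = 2*√55 ≈ 14.832)
(c - 5*54)*(-16) = (2*√55 - 5*54)*(-16) = (2*√55 - 270)*(-16) = (-270 + 2*√55)*(-16) = 4320 - 32*√55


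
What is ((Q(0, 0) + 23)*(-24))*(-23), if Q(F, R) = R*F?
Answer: 12696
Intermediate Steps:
Q(F, R) = F*R
((Q(0, 0) + 23)*(-24))*(-23) = ((0*0 + 23)*(-24))*(-23) = ((0 + 23)*(-24))*(-23) = (23*(-24))*(-23) = -552*(-23) = 12696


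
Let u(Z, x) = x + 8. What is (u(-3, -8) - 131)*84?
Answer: -11004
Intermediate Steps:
u(Z, x) = 8 + x
(u(-3, -8) - 131)*84 = ((8 - 8) - 131)*84 = (0 - 131)*84 = -131*84 = -11004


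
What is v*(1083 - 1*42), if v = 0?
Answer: 0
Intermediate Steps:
v*(1083 - 1*42) = 0*(1083 - 1*42) = 0*(1083 - 42) = 0*1041 = 0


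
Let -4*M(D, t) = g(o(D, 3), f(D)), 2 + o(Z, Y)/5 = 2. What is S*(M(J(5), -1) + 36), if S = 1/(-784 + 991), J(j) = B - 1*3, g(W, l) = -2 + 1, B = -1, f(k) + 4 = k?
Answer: 145/828 ≈ 0.17512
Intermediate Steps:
o(Z, Y) = 0 (o(Z, Y) = -10 + 5*2 = -10 + 10 = 0)
f(k) = -4 + k
g(W, l) = -1
J(j) = -4 (J(j) = -1 - 1*3 = -1 - 3 = -4)
M(D, t) = 1/4 (M(D, t) = -1/4*(-1) = 1/4)
S = 1/207 ≈ 0.0048309
S*(M(J(5), -1) + 36) = (1/4 + 36)/207 = (1/207)*(145/4) = 145/828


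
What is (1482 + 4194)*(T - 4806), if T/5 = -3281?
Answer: -120393636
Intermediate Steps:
T = -16405 (T = 5*(-3281) = -16405)
(1482 + 4194)*(T - 4806) = (1482 + 4194)*(-16405 - 4806) = 5676*(-21211) = -120393636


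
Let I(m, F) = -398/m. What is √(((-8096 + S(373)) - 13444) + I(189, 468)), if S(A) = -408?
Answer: I*√87119970/63 ≈ 148.16*I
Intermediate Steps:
√(((-8096 + S(373)) - 13444) + I(189, 468)) = √(((-8096 - 408) - 13444) - 398/189) = √((-8504 - 13444) - 398*1/189) = √(-21948 - 398/189) = √(-4148570/189) = I*√87119970/63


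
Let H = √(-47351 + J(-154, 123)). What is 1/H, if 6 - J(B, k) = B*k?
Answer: -I*√28403/28403 ≈ -0.0059336*I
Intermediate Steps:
J(B, k) = 6 - B*k
H = I*√28403 (H = √(-47351 + (6 - 1*(-154)*123)) = √(-47351 + (6 + 18942)) = √(-47351 + 18948) = √(-28403) = I*√28403 ≈ 168.53*I)
1/H = 1/(I*√28403) = -I*√28403/28403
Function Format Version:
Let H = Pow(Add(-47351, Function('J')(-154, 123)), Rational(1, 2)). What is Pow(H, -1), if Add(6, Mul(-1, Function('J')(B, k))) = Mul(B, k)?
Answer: Mul(Rational(-1, 28403), I, Pow(28403, Rational(1, 2))) ≈ Mul(-0.0059336, I)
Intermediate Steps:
Function('J')(B, k) = Add(6, Mul(-1, B, k)) (Function('J')(B, k) = Add(6, Mul(-1, Mul(B, k))) = Add(6, Mul(-1, B, k)))
H = Mul(I, Pow(28403, Rational(1, 2))) (H = Pow(Add(-47351, Add(6, Mul(-1, -154, 123))), Rational(1, 2)) = Pow(Add(-47351, Add(6, 18942)), Rational(1, 2)) = Pow(Add(-47351, 18948), Rational(1, 2)) = Pow(-28403, Rational(1, 2)) = Mul(I, Pow(28403, Rational(1, 2))) ≈ Mul(168.53, I))
Pow(H, -1) = Pow(Mul(I, Pow(28403, Rational(1, 2))), -1) = Mul(Rational(-1, 28403), I, Pow(28403, Rational(1, 2)))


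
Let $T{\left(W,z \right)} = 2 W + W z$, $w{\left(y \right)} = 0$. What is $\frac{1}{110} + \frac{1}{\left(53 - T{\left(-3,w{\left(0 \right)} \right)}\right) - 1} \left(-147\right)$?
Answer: $- \frac{4028}{1595} \approx -2.5254$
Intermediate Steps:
$\frac{1}{110} + \frac{1}{\left(53 - T{\left(-3,w{\left(0 \right)} \right)}\right) - 1} \left(-147\right) = \frac{1}{110} + \frac{1}{\left(53 - - 3 \left(2 + 0\right)\right) - 1} \left(-147\right) = \frac{1}{110} + \frac{1}{\left(53 - \left(-3\right) 2\right) - 1} \left(-147\right) = \frac{1}{110} + \frac{1}{\left(53 - -6\right) - 1} \left(-147\right) = \frac{1}{110} + \frac{1}{\left(53 + 6\right) - 1} \left(-147\right) = \frac{1}{110} + \frac{1}{59 - 1} \left(-147\right) = \frac{1}{110} + \frac{1}{58} \left(-147\right) = \frac{1}{110} - \frac{147}{58} = - \frac{4028}{1595}$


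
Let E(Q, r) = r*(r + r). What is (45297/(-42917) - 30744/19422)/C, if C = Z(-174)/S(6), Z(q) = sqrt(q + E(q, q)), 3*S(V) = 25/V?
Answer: -436348925*sqrt(60378)/7189587754596 ≈ -0.014913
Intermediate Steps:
E(Q, r) = 2*r**2 (E(Q, r) = r*(2*r) = 2*r**2)
S(V) = 25/(3*V) (S(V) = (25/V)/3 = 25/(3*V))
Z(q) = sqrt(q + 2*q**2)
C = 18*sqrt(60378)/25 (C = sqrt(-174*(1 + 2*(-174)))/(((25/3)/6)) = sqrt(-174*(1 - 348))/(((25/3)*(1/6))) = sqrt(-174*(-347))/(25/18) = sqrt(60378)*(18/25) = 18*sqrt(60378)/25 ≈ 176.92)
(45297/(-42917) - 30744/19422)/C = (45297/(-42917) - 30744/19422)/((18*sqrt(60378)/25)) = (45297*(-1/42917) - 30744*1/19422)*(25*sqrt(60378)/1086804) = (-6471/6131 - 1708/1079)*(25*sqrt(60378)/1086804) = -436348925*sqrt(60378)/7189587754596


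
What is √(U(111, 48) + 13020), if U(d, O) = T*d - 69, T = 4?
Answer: √13395 ≈ 115.74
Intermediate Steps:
U(d, O) = -69 + 4*d (U(d, O) = 4*d - 69 = -69 + 4*d)
√(U(111, 48) + 13020) = √((-69 + 4*111) + 13020) = √((-69 + 444) + 13020) = √(375 + 13020) = √13395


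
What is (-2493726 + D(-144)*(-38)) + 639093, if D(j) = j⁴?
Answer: -16341159081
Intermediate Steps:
(-2493726 + D(-144)*(-38)) + 639093 = (-2493726 + (-144)⁴*(-38)) + 639093 = (-2493726 + 429981696*(-38)) + 639093 = (-2493726 - 16339304448) + 639093 = -16341798174 + 639093 = -16341159081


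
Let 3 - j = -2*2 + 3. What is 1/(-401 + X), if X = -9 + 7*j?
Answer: -1/382 ≈ -0.0026178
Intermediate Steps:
j = 4 (j = 3 - (-2*2 + 3) = 3 - (-4 + 3) = 3 - 1*(-1) = 3 + 1 = 4)
X = 19 (X = -9 + 7*4 = -9 + 28 = 19)
1/(-401 + X) = 1/(-401 + 19) = 1/(-382) = -1/382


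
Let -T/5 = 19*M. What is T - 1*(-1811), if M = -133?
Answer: 14446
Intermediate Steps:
T = 12635 (T = -95*(-133) = -5*(-2527) = 12635)
T - 1*(-1811) = 12635 - 1*(-1811) = 12635 + 1811 = 14446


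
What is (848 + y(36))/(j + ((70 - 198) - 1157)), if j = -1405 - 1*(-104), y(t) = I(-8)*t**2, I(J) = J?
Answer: 4760/1293 ≈ 3.6814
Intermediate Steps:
y(t) = -8*t**2
j = -1301 (j = -1405 + 104 = -1301)
(848 + y(36))/(j + ((70 - 198) - 1157)) = (848 - 8*36**2)/(-1301 + ((70 - 198) - 1157)) = (848 - 8*1296)/(-1301 + (-128 - 1157)) = (848 - 10368)/(-1301 - 1285) = -9520/(-2586) = -9520*(-1/2586) = 4760/1293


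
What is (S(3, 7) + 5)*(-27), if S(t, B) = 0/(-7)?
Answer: -135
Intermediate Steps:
S(t, B) = 0 (S(t, B) = 0*(-⅐) = 0)
(S(3, 7) + 5)*(-27) = (0 + 5)*(-27) = 5*(-27) = -135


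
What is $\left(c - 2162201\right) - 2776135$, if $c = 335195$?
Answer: $-4603141$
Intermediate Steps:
$\left(c - 2162201\right) - 2776135 = \left(335195 - 2162201\right) - 2776135 = -1827006 - 2776135 = -4603141$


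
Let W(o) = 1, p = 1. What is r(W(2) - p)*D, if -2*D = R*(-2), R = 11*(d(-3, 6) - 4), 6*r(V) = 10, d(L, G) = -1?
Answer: -275/3 ≈ -91.667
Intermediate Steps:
r(V) = 5/3 (r(V) = (⅙)*10 = 5/3)
R = -55 (R = 11*(-1 - 4) = 11*(-5) = -55)
D = -55 (D = -(-55)*(-2)/2 = -½*110 = -55)
r(W(2) - p)*D = (5/3)*(-55) = -275/3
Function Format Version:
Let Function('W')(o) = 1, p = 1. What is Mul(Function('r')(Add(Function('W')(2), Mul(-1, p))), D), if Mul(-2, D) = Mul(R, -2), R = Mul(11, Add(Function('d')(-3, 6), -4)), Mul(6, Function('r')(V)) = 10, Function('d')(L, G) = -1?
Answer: Rational(-275, 3) ≈ -91.667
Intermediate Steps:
Function('r')(V) = Rational(5, 3) (Function('r')(V) = Mul(Rational(1, 6), 10) = Rational(5, 3))
R = -55 (R = Mul(11, Add(-1, -4)) = Mul(11, -5) = -55)
D = -55 (D = Mul(Rational(-1, 2), Mul(-55, -2)) = Mul(Rational(-1, 2), 110) = -55)
Mul(Function('r')(Add(Function('W')(2), Mul(-1, p))), D) = Mul(Rational(5, 3), -55) = Rational(-275, 3)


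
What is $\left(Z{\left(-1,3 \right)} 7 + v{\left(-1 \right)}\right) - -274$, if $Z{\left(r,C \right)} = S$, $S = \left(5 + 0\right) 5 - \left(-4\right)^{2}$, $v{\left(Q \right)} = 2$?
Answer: $339$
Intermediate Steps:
$S = 9$ ($S = 5 \cdot 5 - 16 = 25 - 16 = 9$)
$Z{\left(r,C \right)} = 9$
$\left(Z{\left(-1,3 \right)} 7 + v{\left(-1 \right)}\right) - -274 = \left(9 \cdot 7 + 2\right) - -274 = \left(63 + 2\right) + 274 = 65 + 274 = 339$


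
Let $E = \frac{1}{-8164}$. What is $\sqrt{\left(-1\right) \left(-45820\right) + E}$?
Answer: $\frac{3 \sqrt{84831779071}}{4082} \approx 214.06$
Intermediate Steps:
$E = - \frac{1}{8164} \approx -0.00012249$
$\sqrt{\left(-1\right) \left(-45820\right) + E} = \sqrt{\left(-1\right) \left(-45820\right) - \frac{1}{8164}} = \sqrt{45820 - \frac{1}{8164}} = \sqrt{\frac{374074479}{8164}} = \frac{3 \sqrt{84831779071}}{4082}$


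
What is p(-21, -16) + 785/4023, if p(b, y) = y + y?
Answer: -127951/4023 ≈ -31.805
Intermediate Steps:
p(b, y) = 2*y
p(-21, -16) + 785/4023 = 2*(-16) + 785/4023 = -32 + 785*(1/4023) = -32 + 785/4023 = -127951/4023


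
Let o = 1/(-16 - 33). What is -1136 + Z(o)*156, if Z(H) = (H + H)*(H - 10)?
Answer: -2574344/2401 ≈ -1072.2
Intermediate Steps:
o = -1/49 (o = 1/(-49) = -1/49 ≈ -0.020408)
Z(H) = 2*H*(-10 + H) (Z(H) = (2*H)*(-10 + H) = 2*H*(-10 + H))
-1136 + Z(o)*156 = -1136 + (2*(-1/49)*(-10 - 1/49))*156 = -1136 + (2*(-1/49)*(-491/49))*156 = -1136 + (982/2401)*156 = -1136 + 153192/2401 = -2574344/2401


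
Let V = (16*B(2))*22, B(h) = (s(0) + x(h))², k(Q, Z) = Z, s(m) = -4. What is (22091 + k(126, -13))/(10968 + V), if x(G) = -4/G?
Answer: 11039/11820 ≈ 0.93393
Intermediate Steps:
B(h) = (-4 - 4/h)²
V = 12672 (V = (16*(16*(1 + 2)²/2²))*22 = (16*(16*(¼)*3²))*22 = (16*(16*(¼)*9))*22 = (16*36)*22 = 576*22 = 12672)
(22091 + k(126, -13))/(10968 + V) = (22091 - 13)/(10968 + 12672) = 22078/23640 = 22078*(1/23640) = 11039/11820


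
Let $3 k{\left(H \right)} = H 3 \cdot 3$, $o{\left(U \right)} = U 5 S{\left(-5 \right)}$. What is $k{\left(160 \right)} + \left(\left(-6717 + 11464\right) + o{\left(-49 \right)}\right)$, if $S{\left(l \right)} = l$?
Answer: $6452$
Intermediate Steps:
$o{\left(U \right)} = - 25 U$ ($o{\left(U \right)} = U 5 \left(-5\right) = 5 U \left(-5\right) = - 25 U$)
$k{\left(H \right)} = 3 H$ ($k{\left(H \right)} = \frac{H 3 \cdot 3}{3} = \frac{3 H 3}{3} = \frac{9 H}{3} = 3 H$)
$k{\left(160 \right)} + \left(\left(-6717 + 11464\right) + o{\left(-49 \right)}\right) = 3 \cdot 160 + \left(\left(-6717 + 11464\right) - -1225\right) = 480 + \left(4747 + 1225\right) = 480 + 5972 = 6452$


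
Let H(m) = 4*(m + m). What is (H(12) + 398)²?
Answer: 244036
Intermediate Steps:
H(m) = 8*m (H(m) = 4*(2*m) = 8*m)
(H(12) + 398)² = (8*12 + 398)² = (96 + 398)² = 494² = 244036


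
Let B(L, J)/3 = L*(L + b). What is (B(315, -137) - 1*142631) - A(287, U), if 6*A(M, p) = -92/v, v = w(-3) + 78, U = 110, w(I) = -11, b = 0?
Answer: 31163890/201 ≈ 1.5504e+5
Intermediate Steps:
v = 67 (v = -11 + 78 = 67)
A(M, p) = -46/201 (A(M, p) = (-92/67)/6 = (-92*1/67)/6 = (⅙)*(-92/67) = -46/201)
B(L, J) = 3*L² (B(L, J) = 3*(L*(L + 0)) = 3*(L*L) = 3*L²)
(B(315, -137) - 1*142631) - A(287, U) = (3*315² - 1*142631) - 1*(-46/201) = (3*99225 - 142631) + 46/201 = (297675 - 142631) + 46/201 = 155044 + 46/201 = 31163890/201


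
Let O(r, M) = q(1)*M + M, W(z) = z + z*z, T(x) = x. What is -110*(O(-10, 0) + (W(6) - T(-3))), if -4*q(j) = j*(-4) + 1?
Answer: -4950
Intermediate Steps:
W(z) = z + z²
q(j) = -¼ + j (q(j) = -(j*(-4) + 1)/4 = -(-4*j + 1)/4 = -(1 - 4*j)/4 = -¼ + j)
O(r, M) = 7*M/4 (O(r, M) = (-¼ + 1)*M + M = 3*M/4 + M = 7*M/4)
-110*(O(-10, 0) + (W(6) - T(-3))) = -110*((7/4)*0 + (6*(1 + 6) - 1*(-3))) = -110*(0 + (6*7 + 3)) = -110*(0 + (42 + 3)) = -110*(0 + 45) = -110*45 = -4950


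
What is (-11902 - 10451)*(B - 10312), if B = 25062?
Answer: -329706750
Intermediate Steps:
(-11902 - 10451)*(B - 10312) = (-11902 - 10451)*(25062 - 10312) = -22353*14750 = -329706750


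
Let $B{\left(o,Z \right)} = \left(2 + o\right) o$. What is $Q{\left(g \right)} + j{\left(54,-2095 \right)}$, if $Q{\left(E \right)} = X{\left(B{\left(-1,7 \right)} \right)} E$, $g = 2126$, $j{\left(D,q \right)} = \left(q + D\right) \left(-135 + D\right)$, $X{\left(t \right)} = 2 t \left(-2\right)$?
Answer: $173825$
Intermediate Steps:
$B{\left(o,Z \right)} = o \left(2 + o\right)$
$X{\left(t \right)} = - 4 t$
$j{\left(D,q \right)} = \left(-135 + D\right) \left(D + q\right)$ ($j{\left(D,q \right)} = \left(D + q\right) \left(-135 + D\right) = \left(-135 + D\right) \left(D + q\right)$)
$Q{\left(E \right)} = 4 E$ ($Q{\left(E \right)} = - 4 \left(- (2 - 1)\right) E = - 4 \left(\left(-1\right) 1\right) E = \left(-4\right) \left(-1\right) E = 4 E$)
$Q{\left(g \right)} + j{\left(54,-2095 \right)} = 4 \cdot 2126 + \left(54^{2} - 7290 - -282825 + 54 \left(-2095\right)\right) = 8504 + \left(2916 - 7290 + 282825 - 113130\right) = 8504 + 165321 = 173825$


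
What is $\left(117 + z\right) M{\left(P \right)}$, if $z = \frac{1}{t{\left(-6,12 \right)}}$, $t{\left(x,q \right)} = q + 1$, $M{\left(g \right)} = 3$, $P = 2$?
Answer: $\frac{4566}{13} \approx 351.23$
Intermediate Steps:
$t{\left(x,q \right)} = 1 + q$
$z = \frac{1}{13}$ ($z = \frac{1}{1 + 12} = \frac{1}{13} \approx 0.076923$)
$\left(117 + z\right) M{\left(P \right)} = \left(117 + \frac{1}{13}\right) 3 = \frac{1522}{13} \cdot 3 = \frac{4566}{13}$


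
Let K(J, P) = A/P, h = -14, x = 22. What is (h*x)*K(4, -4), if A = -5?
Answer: -385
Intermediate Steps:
K(J, P) = -5/P
(h*x)*K(4, -4) = (-14*22)*(-5/(-4)) = -(-1540)*(-1)/4 = -308*5/4 = -385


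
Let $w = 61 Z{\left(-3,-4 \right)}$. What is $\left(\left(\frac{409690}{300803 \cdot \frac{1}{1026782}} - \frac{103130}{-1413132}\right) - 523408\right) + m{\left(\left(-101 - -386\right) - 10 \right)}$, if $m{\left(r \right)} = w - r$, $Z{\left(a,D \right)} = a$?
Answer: $\frac{185884708186299707}{212537172498} \approx 8.746 \cdot 10^{5}$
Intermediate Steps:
$w = -183$ ($w = 61 \left(-3\right) = -183$)
$m{\left(r \right)} = -183 - r$
$\left(\left(\frac{409690}{300803 \cdot \frac{1}{1026782}} - \frac{103130}{-1413132}\right) - 523408\right) + m{\left(\left(-101 - -386\right) - 10 \right)} = \left(\left(\frac{409690}{300803 \cdot \frac{1}{1026782}} - \frac{103130}{-1413132}\right) - 523408\right) - \left(82 - 10 + 386\right) = \left(\left(\frac{409690}{300803 \cdot \frac{1}{1026782}} - - \frac{51565}{706566}\right) - 523408\right) - 458 = \left(\left(\frac{409690}{\frac{300803}{1026782}} + \frac{51565}{706566}\right) - 523408\right) - 458 = \left(\left(409690 \cdot \frac{1026782}{300803} + \frac{51565}{706566}\right) - 523408\right) - 458 = \left(\left(\frac{420662317580}{300803} + \frac{51565}{706566}\right) - 523408\right) - 458 = \left(\frac{297225706594136975}{212537172498} - 523408\right) - 458 = \frac{185982050211303791}{212537172498} - 458 = \frac{185884708186299707}{212537172498}$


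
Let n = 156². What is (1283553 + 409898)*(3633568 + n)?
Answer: 6194481186704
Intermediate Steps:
n = 24336
(1283553 + 409898)*(3633568 + n) = (1283553 + 409898)*(3633568 + 24336) = 1693451*3657904 = 6194481186704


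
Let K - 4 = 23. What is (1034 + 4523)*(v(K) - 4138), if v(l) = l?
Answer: -22844827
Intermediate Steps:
K = 27 (K = 4 + 23 = 27)
(1034 + 4523)*(v(K) - 4138) = (1034 + 4523)*(27 - 4138) = 5557*(-4111) = -22844827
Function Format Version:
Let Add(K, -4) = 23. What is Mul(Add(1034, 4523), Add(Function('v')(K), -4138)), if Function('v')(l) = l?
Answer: -22844827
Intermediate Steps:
K = 27 (K = Add(4, 23) = 27)
Mul(Add(1034, 4523), Add(Function('v')(K), -4138)) = Mul(Add(1034, 4523), Add(27, -4138)) = Mul(5557, -4111) = -22844827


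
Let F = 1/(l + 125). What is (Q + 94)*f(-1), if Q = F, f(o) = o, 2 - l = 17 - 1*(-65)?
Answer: -4231/45 ≈ -94.022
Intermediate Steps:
l = -80 (l = 2 - (17 - 1*(-65)) = 2 - (17 + 65) = 2 - 1*82 = 2 - 82 = -80)
F = 1/45 (F = 1/(-80 + 125) = 1/45 ≈ 0.022222)
Q = 1/45 ≈ 0.022222
(Q + 94)*f(-1) = (1/45 + 94)*(-1) = (4231/45)*(-1) = -4231/45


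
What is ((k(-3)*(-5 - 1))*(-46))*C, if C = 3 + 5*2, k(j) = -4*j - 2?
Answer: 35880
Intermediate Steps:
k(j) = -2 - 4*j
C = 13 (C = 3 + 10 = 13)
((k(-3)*(-5 - 1))*(-46))*C = (((-2 - 4*(-3))*(-5 - 1))*(-46))*13 = (((-2 + 12)*(-6))*(-46))*13 = ((10*(-6))*(-46))*13 = -60*(-46)*13 = 2760*13 = 35880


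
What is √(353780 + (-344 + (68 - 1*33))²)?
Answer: √449261 ≈ 670.27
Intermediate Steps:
√(353780 + (-344 + (68 - 1*33))²) = √(353780 + (-344 + (68 - 33))²) = √(353780 + (-344 + 35)²) = √(353780 + (-309)²) = √(353780 + 95481) = √449261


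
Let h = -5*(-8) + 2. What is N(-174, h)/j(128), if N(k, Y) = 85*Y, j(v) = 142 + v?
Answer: 119/9 ≈ 13.222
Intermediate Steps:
h = 42 (h = 40 + 2 = 42)
N(-174, h)/j(128) = (85*42)/(142 + 128) = 3570/270 = 3570*(1/270) = 119/9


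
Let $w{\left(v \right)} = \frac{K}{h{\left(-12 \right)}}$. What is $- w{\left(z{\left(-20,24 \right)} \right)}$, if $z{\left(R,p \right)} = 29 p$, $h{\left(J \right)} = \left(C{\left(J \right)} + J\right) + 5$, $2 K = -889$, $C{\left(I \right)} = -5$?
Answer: $- \frac{889}{24} \approx -37.042$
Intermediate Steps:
$K = - \frac{889}{2}$ ($K = \frac{1}{2} \left(-889\right) = - \frac{889}{2} \approx -444.5$)
$h{\left(J \right)} = J$ ($h{\left(J \right)} = \left(-5 + J\right) + 5 = J$)
$w{\left(v \right)} = \frac{889}{24}$ ($w{\left(v \right)} = - \frac{889}{2 \left(-12\right)} = \left(- \frac{889}{2}\right) \left(- \frac{1}{12}\right) = \frac{889}{24}$)
$- w{\left(z{\left(-20,24 \right)} \right)} = \left(-1\right) \frac{889}{24} = - \frac{889}{24}$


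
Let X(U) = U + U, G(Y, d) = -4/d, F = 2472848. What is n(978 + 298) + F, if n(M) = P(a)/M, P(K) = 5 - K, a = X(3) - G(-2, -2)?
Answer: 3155354049/1276 ≈ 2.4728e+6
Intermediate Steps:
X(U) = 2*U
a = 4 (a = 2*3 - (-4)/(-2) = 6 - (-4)*(-1)/2 = 6 - 1*2 = 6 - 2 = 4)
n(M) = 1/M (n(M) = (5 - 1*4)/M = (5 - 4)/M = 1/M)
n(978 + 298) + F = 1/(978 + 298) + 2472848 = 1/1276 + 2472848 = 3155354049/1276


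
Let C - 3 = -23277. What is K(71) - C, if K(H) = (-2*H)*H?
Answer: 13192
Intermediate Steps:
K(H) = -2*H²
C = -23274 (C = 3 - 23277 = -23274)
K(71) - C = -2*71² - 1*(-23274) = -2*5041 + 23274 = -10082 + 23274 = 13192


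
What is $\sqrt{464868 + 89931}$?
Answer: $\sqrt{554799} \approx 744.85$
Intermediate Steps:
$\sqrt{464868 + 89931} = \sqrt{554799}$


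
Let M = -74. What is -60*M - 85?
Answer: 4355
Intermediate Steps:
-60*M - 85 = -60*(-74) - 85 = 4440 - 85 = 4355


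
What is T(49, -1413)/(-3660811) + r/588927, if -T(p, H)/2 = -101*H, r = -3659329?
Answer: -13228016777917/2155950439797 ≈ -6.1356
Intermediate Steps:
T(p, H) = 202*H (T(p, H) = -(-202)*H = 202*H)
T(49, -1413)/(-3660811) + r/588927 = (202*(-1413))/(-3660811) - 3659329/588927 = -285426*(-1/3660811) - 3659329*1/588927 = 285426/3660811 - 3659329/588927 = -13228016777917/2155950439797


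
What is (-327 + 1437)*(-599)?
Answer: -664890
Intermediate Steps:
(-327 + 1437)*(-599) = 1110*(-599) = -664890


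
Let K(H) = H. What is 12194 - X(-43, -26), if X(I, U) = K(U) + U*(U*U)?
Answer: 29796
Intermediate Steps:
X(I, U) = U + U³ (X(I, U) = U + U*(U*U) = U + U*U² = U + U³)
12194 - X(-43, -26) = 12194 - (-26 + (-26)³) = 12194 - (-26 - 17576) = 12194 - 1*(-17602) = 12194 + 17602 = 29796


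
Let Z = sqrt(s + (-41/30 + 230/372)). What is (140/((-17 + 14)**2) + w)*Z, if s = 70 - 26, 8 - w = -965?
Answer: 1148*sqrt(64945)/45 ≈ 6501.3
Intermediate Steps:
w = 973 (w = 8 - 1*(-965) = 8 + 965 = 973)
s = 44
Z = 4*sqrt(64945)/155 (Z = sqrt(44 + (-41/30 + 230/372)) = sqrt(44 + (-41*1/30 + 230*(1/372))) = sqrt(44 + (-41/30 + 115/186)) = sqrt(44 - 116/155) = sqrt(6704/155) = 4*sqrt(64945)/155 ≈ 6.5766)
(140/((-17 + 14)**2) + w)*Z = (140/((-17 + 14)**2) + 973)*(4*sqrt(64945)/155) = (140/((-3)**2) + 973)*(4*sqrt(64945)/155) = (140/9 + 973)*(4*sqrt(64945)/155) = 8897*(4*sqrt(64945)/155)/9 = 1148*sqrt(64945)/45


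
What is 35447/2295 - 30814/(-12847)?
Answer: 526105739/29483865 ≈ 17.844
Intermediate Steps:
35447/2295 - 30814/(-12847) = 35447*(1/2295) - 30814*(-1/12847) = 35447/2295 + 30814/12847 = 526105739/29483865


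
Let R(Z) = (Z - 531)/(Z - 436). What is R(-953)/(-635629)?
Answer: -28/16658277 ≈ -1.6808e-6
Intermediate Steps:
R(Z) = (-531 + Z)/(-436 + Z)
R(-953)/(-635629) = ((-531 - 953)/(-436 - 953))/(-635629) = (-1484/(-1389))*(-1/635629) = -1/1389*(-1484)*(-1/635629) = (1484/1389)*(-1/635629) = -28/16658277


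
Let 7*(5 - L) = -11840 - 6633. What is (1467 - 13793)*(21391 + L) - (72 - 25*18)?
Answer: -296255032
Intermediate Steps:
L = 2644 (L = 5 - (-11840 - 6633)/7 = 5 - ⅐*(-18473) = 5 + 2639 = 2644)
(1467 - 13793)*(21391 + L) - (72 - 25*18) = (1467 - 13793)*(21391 + 2644) - (72 - 25*18) = -12326*24035 - (72 - 450) = -296255410 - 1*(-378) = -296255410 + 378 = -296255032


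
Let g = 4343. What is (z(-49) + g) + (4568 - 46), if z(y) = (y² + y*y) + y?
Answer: 13618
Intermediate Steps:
z(y) = y + 2*y² (z(y) = (y² + y²) + y = 2*y² + y = y + 2*y²)
(z(-49) + g) + (4568 - 46) = (-49*(1 + 2*(-49)) + 4343) + (4568 - 46) = (-49*(1 - 98) + 4343) + 4522 = (-49*(-97) + 4343) + 4522 = (4753 + 4343) + 4522 = 9096 + 4522 = 13618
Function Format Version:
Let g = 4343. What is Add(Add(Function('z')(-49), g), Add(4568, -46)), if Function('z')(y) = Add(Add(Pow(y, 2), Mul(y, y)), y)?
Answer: 13618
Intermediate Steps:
Function('z')(y) = Add(y, Mul(2, Pow(y, 2))) (Function('z')(y) = Add(Add(Pow(y, 2), Pow(y, 2)), y) = Add(Mul(2, Pow(y, 2)), y) = Add(y, Mul(2, Pow(y, 2))))
Add(Add(Function('z')(-49), g), Add(4568, -46)) = Add(Add(Mul(-49, Add(1, Mul(2, -49))), 4343), Add(4568, -46)) = Add(Add(Mul(-49, Add(1, -98)), 4343), 4522) = Add(Add(Mul(-49, -97), 4343), 4522) = Add(Add(4753, 4343), 4522) = Add(9096, 4522) = 13618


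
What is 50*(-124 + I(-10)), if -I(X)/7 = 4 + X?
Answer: -4100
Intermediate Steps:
I(X) = -28 - 7*X (I(X) = -7*(4 + X) = -28 - 7*X)
50*(-124 + I(-10)) = 50*(-124 + (-28 - 7*(-10))) = 50*(-124 + (-28 + 70)) = 50*(-124 + 42) = 50*(-82) = -4100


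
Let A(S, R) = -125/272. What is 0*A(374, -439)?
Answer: 0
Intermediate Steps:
A(S, R) = -125/272 (A(S, R) = -125*1/272 = -125/272)
0*A(374, -439) = 0*(-125/272) = 0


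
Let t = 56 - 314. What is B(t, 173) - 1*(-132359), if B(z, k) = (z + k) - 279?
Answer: 131995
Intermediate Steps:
t = -258
B(z, k) = -279 + k + z (B(z, k) = (k + z) - 279 = -279 + k + z)
B(t, 173) - 1*(-132359) = (-279 + 173 - 258) - 1*(-132359) = -364 + 132359 = 131995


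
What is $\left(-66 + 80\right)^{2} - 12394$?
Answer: $-12198$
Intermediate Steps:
$\left(-66 + 80\right)^{2} - 12394 = 14^{2} - 12394 = 196 - 12394 = -12198$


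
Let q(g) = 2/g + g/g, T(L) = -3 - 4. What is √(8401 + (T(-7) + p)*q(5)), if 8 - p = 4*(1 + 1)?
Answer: 2*√52445/5 ≈ 91.604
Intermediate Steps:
T(L) = -7
q(g) = 1 + 2/g (q(g) = 2/g + 1 = 1 + 2/g)
p = 0 (p = 8 - 4*(1 + 1) = 8 - 4*2 = 8 - 1*8 = 8 - 8 = 0)
√(8401 + (T(-7) + p)*q(5)) = √(8401 + (-7 + 0)*((2 + 5)/5)) = √(8401 - 7*7/5) = √(8401 - 49/5) = √(41956/5) = 2*√52445/5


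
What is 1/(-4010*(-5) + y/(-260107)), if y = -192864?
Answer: 260107/5215338214 ≈ 4.9873e-5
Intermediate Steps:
1/(-4010*(-5) + y/(-260107)) = 1/(-4010*(-5) - 192864/(-260107)) = 1/(20050 - 192864*(-1/260107)) = 1/(20050 + 192864/260107) = 1/(5215338214/260107) = 260107/5215338214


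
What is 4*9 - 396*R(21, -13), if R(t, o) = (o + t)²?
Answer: -25308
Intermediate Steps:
4*9 - 396*R(21, -13) = 4*9 - 396*(-13 + 21)² = 36 - 396*8² = 36 - 396*64 = 36 - 25344 = -25308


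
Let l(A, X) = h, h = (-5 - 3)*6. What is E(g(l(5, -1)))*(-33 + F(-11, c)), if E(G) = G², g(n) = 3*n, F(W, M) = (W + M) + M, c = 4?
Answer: -746496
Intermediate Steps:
h = -48 (h = -8*6 = -48)
l(A, X) = -48
F(W, M) = W + 2*M (F(W, M) = (M + W) + M = W + 2*M)
E(g(l(5, -1)))*(-33 + F(-11, c)) = (3*(-48))²*(-33 + (-11 + 2*4)) = (-144)²*(-33 + (-11 + 8)) = 20736*(-33 - 3) = 20736*(-36) = -746496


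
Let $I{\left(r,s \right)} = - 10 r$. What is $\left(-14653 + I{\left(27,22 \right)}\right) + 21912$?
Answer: $6989$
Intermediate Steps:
$\left(-14653 + I{\left(27,22 \right)}\right) + 21912 = \left(-14653 - 270\right) + 21912 = -14923 + 21912 = 6989$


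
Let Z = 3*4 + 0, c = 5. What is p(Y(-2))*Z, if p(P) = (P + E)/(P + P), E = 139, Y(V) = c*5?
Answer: 984/25 ≈ 39.360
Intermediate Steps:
Y(V) = 25 (Y(V) = 5*5 = 25)
p(P) = (139 + P)/(2*P) (p(P) = (P + 139)/(P + P) = (139 + P)/((2*P)) = (139 + P)*(1/(2*P)) = (139 + P)/(2*P))
Z = 12 (Z = 12 + 0 = 12)
p(Y(-2))*Z = ((½)*(139 + 25)/25)*12 = ((½)*(1/25)*164)*12 = (82/25)*12 = 984/25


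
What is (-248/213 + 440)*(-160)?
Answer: -14955520/213 ≈ -70214.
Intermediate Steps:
(-248/213 + 440)*(-160) = (93472/213)*(-160) = -14955520/213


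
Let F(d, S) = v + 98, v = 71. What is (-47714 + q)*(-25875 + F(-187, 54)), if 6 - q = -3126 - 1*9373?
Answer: 905082554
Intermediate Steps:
q = 12505 (q = 6 - (-3126 - 1*9373) = 6 - (-3126 - 9373) = 6 - 1*(-12499) = 6 + 12499 = 12505)
F(d, S) = 169 (F(d, S) = 71 + 98 = 169)
(-47714 + q)*(-25875 + F(-187, 54)) = (-47714 + 12505)*(-25875 + 169) = -35209*(-25706) = 905082554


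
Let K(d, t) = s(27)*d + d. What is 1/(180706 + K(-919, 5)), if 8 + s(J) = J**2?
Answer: -1/482812 ≈ -2.0712e-6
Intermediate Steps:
s(J) = -8 + J**2
K(d, t) = 722*d (K(d, t) = (-8 + 27**2)*d + d = (-8 + 729)*d + d = 721*d + d = 722*d)
1/(180706 + K(-919, 5)) = 1/(180706 + 722*(-919)) = 1/(180706 - 663518) = 1/(-482812) = -1/482812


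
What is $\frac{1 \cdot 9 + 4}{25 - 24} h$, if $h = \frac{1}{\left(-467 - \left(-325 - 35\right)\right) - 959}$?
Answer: $- \frac{1}{82} \approx -0.012195$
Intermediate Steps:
$h = - \frac{1}{1066}$ ($h = \frac{1}{\left(-467 - -360\right) - 959} = \frac{1}{\left(-467 + 360\right) - 959} = \frac{1}{-107 - 959} = \frac{1}{-1066} = - \frac{1}{1066} \approx -0.00093809$)
$\frac{1 \cdot 9 + 4}{25 - 24} h = \frac{1 \cdot 9 + 4}{25 - 24} \left(- \frac{1}{1066}\right) = \frac{9 + 4}{1} \left(- \frac{1}{1066}\right) = 13 \cdot 1 \left(- \frac{1}{1066}\right) = 13 \left(- \frac{1}{1066}\right) = - \frac{1}{82}$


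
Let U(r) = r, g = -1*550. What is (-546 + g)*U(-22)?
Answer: 24112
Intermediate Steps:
g = -550
(-546 + g)*U(-22) = (-546 - 550)*(-22) = -1096*(-22) = 24112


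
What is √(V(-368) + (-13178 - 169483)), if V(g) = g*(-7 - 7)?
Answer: I*√177509 ≈ 421.32*I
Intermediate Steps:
V(g) = -14*g (V(g) = g*(-14) = -14*g)
√(V(-368) + (-13178 - 169483)) = √(-14*(-368) + (-13178 - 169483)) = √(5152 - 182661) = √(-177509) = I*√177509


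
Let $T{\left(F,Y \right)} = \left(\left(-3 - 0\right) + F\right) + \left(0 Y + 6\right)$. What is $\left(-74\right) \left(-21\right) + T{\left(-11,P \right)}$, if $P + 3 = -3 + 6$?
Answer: $1546$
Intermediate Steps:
$P = 0$ ($P = -3 + \left(-3 + 6\right) = -3 + 3 = 0$)
$T{\left(F,Y \right)} = 3 + F$ ($T{\left(F,Y \right)} = \left(\left(-3 + 0\right) + F\right) + \left(0 + 6\right) = \left(-3 + F\right) + 6 = 3 + F$)
$\left(-74\right) \left(-21\right) + T{\left(-11,P \right)} = \left(-74\right) \left(-21\right) + \left(3 - 11\right) = 1554 - 8 = 1546$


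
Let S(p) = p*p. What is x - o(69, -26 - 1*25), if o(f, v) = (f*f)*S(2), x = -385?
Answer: -19429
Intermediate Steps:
S(p) = p²
o(f, v) = 4*f² (o(f, v) = (f*f)*2² = f²*4 = 4*f²)
x - o(69, -26 - 1*25) = -385 - 4*69² = -385 - 4*4761 = -385 - 1*19044 = -385 - 19044 = -19429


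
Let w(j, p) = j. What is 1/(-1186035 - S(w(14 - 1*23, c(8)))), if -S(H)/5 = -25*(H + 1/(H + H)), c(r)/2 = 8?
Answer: -18/21328255 ≈ -8.4395e-7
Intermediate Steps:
c(r) = 16 (c(r) = 2*8 = 16)
S(H) = 125*H + 125/(2*H) (S(H) = -(-125)*(H + 1/(H + H)) = -(-125)*(H + 1/(2*H)) = -5*(-25*H - 25/(2*H)) = 125*H + 125/(2*H))
1/(-1186035 - S(w(14 - 1*23, c(8)))) = 1/(-1186035 - (125*(14 - 1*23) + 125/(2*(14 - 1*23)))) = 1/(-1186035 - (125*(14 - 23) + 125/(2*(14 - 23)))) = 1/(-1186035 - (125*(-9) + (125/2)/(-9))) = 1/(-1186035 - (-1125 + (125/2)*(-1/9))) = 1/(-1186035 - (-1125 - 125/18)) = 1/(-1186035 - 1*(-20375/18)) = 1/(-1186035 + 20375/18) = 1/(-21328255/18) = -18/21328255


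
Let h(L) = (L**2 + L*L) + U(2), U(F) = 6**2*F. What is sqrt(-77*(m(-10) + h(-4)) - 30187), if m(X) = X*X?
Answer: I*sqrt(45895) ≈ 214.23*I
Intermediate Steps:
U(F) = 36*F
m(X) = X**2
h(L) = 72 + 2*L**2 (h(L) = (L**2 + L*L) + 36*2 = (L**2 + L**2) + 72 = 2*L**2 + 72 = 72 + 2*L**2)
sqrt(-77*(m(-10) + h(-4)) - 30187) = sqrt(-77*((-10)**2 + (72 + 2*(-4)**2)) - 30187) = sqrt(-77*(100 + (72 + 2*16)) - 30187) = sqrt(-77*(100 + (72 + 32)) - 30187) = sqrt(-77*(100 + 104) - 30187) = sqrt(-77*204 - 30187) = sqrt(-15708 - 30187) = sqrt(-45895) = I*sqrt(45895)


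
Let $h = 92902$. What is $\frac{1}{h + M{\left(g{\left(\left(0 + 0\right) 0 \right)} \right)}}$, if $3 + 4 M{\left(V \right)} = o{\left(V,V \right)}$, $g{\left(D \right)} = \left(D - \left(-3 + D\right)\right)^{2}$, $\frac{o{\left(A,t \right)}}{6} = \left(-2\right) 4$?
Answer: $\frac{4}{371557} \approx 1.0766 \cdot 10^{-5}$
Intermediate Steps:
$o{\left(A,t \right)} = -48$ ($o{\left(A,t \right)} = 6 \left(\left(-2\right) 4\right) = 6 \left(-8\right) = -48$)
$g{\left(D \right)} = 9$ ($g{\left(D \right)} = 3^{2} = 9$)
$M{\left(V \right)} = - \frac{51}{4}$ ($M{\left(V \right)} = - \frac{3}{4} + \frac{1}{4} \left(-48\right) = - \frac{3}{4} - 12 = - \frac{51}{4}$)
$\frac{1}{h + M{\left(g{\left(\left(0 + 0\right) 0 \right)} \right)}} = \frac{1}{92902 - \frac{51}{4}} = \frac{1}{\frac{371557}{4}} = \frac{4}{371557}$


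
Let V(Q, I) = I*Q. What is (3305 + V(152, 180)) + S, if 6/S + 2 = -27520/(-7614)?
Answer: 94244966/3073 ≈ 30669.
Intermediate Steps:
S = 11421/3073 (S = 6/(-2 - 27520/(-7614)) = 6/(-2 - 27520*(-1/7614)) = 6/(-2 + 13760/3807) = 6/(6146/3807) = 6*(3807/6146) = 11421/3073 ≈ 3.7166)
(3305 + V(152, 180)) + S = (3305 + 180*152) + 11421/3073 = (3305 + 27360) + 11421/3073 = 30665 + 11421/3073 = 94244966/3073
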